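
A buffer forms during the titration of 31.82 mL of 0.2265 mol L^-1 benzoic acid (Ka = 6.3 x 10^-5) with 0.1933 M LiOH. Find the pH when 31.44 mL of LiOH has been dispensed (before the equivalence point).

4.93

Initial n(C6H5COOH) = 0.2265 x 0.03182 = 0.007207 mol.
n(LiOH) added = 0.1933 x 0.03144 = 0.006077 mol, converting that many moles of C6H5COOH to C6H5COO-.
Remaining n(C6H5COOH) = 0.001130 mol; n(C6H5COO-) = 0.006077 mol.
By Henderson-Hasselbalch, pH = pKa + log([A^-]/[HA]) = 4.20 + log(0.006077/0.001130) = 4.20 + (+0.73) = 4.93.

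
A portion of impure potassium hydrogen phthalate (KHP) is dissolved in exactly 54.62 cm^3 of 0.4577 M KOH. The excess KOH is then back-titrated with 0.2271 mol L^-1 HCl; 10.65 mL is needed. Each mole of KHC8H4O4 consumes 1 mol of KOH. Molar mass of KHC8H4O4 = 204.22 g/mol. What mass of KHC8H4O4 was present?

Total n(KOH) added = 0.4577 x 0.05462 = 0.02500 mol.
n(HCl) used = 0.2271 x 0.01065 = 0.002419 mol, which equals the excess n(KOH).
So n(KOH) consumed by the sample = 0.02500 - 0.002419 = 0.02258 mol.
n(KHC8H4O4) = 0.02258 / 1 = 0.02258 mol.
mass = 0.02258 mol x 204.22 g/mol = 4.61 g.

4.61 g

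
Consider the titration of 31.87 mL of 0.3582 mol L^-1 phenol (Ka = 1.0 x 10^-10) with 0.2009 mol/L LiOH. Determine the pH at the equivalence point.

11.55

n(C6H5OH) = 0.3582 x 0.03187 = 0.01142 mol; V(LiOH) at equivalence = 0.01142/0.2009 = 0.05682 L.
At equivalence all the acid is converted to C6H5O-; total volume = 0.03187 + 0.05682 = 0.08869 L, so [C6H5O-] = 0.01142/0.08869 = 0.1287 M.
Kb = Kw/Ka = 1.0e-14 / 1.0 x 10^-10 = 0.000100.
[OH^-] = sqrt(Kb x [C6H5O-]) = sqrt(0.000100 x 0.1287) = 0.00359 M.
pOH = 2.45, so pH = 14.00 - 2.45 = 11.55.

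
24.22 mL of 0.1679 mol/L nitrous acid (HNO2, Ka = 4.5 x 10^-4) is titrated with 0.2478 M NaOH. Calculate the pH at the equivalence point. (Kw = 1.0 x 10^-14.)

8.17

n(HNO2) = 0.1679 x 0.02422 = 0.004067 mol; V(NaOH) at equivalence = 0.004067/0.2478 = 0.01641 L.
At equivalence all the acid is converted to NO2-; total volume = 0.02422 + 0.01641 = 0.04063 L, so [NO2-] = 0.004067/0.04063 = 0.1001 M.
Kb = Kw/Ka = 1.0e-14 / 4.5 x 10^-4 = 2.22e-11.
[OH^-] = sqrt(Kb x [NO2-]) = sqrt(2.22e-11 x 0.1001) = 1.49e-6 M.
pOH = 5.83, so pH = 14.00 - 5.83 = 8.17.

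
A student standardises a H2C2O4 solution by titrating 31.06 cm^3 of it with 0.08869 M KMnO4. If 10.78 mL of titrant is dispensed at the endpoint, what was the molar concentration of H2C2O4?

n(KMnO4) = 0.08869 x 0.01078 = 0.0009561 mol.
From the balanced equation, 2 mol KMnO4 reacts with 5 mol H2C2O4, so n(H2C2O4) = 0.0009561 x 5/2 = 0.002390 mol.
[H2C2O4] = 0.002390 / 0.03106 L = 0.0770 M.

0.0770 M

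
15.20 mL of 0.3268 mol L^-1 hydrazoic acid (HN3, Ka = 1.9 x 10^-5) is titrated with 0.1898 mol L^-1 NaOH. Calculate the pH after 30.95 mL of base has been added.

n(acid) = 0.3268 x 0.01520 = 0.004967 mol; n(NaOH) added = 0.1898 x 0.03095 = 0.005874 mol.
Base is in excess by 0.005874 - 0.004967 = 0.0009070 mol in a total volume of 0.04615 L.
[OH^-] = 0.0009070/0.04615 = 0.01965 M, so pOH = 1.71 and pH = 14.00 - 1.71 = 12.29.

12.29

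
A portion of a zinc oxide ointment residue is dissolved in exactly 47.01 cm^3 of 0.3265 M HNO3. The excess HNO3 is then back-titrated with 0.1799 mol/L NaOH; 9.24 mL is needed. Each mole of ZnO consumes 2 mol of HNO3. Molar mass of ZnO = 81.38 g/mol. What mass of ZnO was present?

Total n(HNO3) added = 0.3265 x 0.04701 = 0.01535 mol.
n(NaOH) used = 0.1799 x 0.009240 = 0.001662 mol, which equals the excess n(HNO3).
So n(HNO3) consumed by the sample = 0.01535 - 0.001662 = 0.01369 mol.
n(ZnO) = 0.01369 / 2 = 0.006843 mol.
mass = 0.006843 mol x 81.38 g/mol = 0.557 g.

0.557 g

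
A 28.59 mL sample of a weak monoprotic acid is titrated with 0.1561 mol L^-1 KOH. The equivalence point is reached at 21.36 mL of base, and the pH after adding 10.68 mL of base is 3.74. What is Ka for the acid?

10.68 mL is half of the equivalence volume, so this is the half-equivalence point where [HA] = [A^-].
At half-equivalence pH = pKa, so pKa = 3.74.
Ka = 10^(-3.74) = 1.8 x 10^-4.

1.8 x 10^-4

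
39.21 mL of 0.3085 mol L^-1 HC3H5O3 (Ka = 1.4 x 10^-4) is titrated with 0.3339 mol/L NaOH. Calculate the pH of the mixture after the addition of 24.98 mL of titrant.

4.20

Initial n(HC3H5O3) = 0.3085 x 0.03921 = 0.01210 mol.
n(NaOH) added = 0.3339 x 0.02498 = 0.008341 mol, converting that many moles of HC3H5O3 to C3H5O3-.
Remaining n(HC3H5O3) = 0.003755 mol; n(C3H5O3-) = 0.008341 mol.
By Henderson-Hasselbalch, pH = pKa + log([A^-]/[HA]) = 3.85 + log(0.008341/0.003755) = 3.85 + (+0.35) = 4.20.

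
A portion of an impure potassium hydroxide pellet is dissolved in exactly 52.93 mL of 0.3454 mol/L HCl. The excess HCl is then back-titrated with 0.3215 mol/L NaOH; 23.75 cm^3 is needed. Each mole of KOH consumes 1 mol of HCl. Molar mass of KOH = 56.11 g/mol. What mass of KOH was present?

0.597 g

Total n(HCl) added = 0.3454 x 0.05293 = 0.01828 mol.
n(NaOH) used = 0.3215 x 0.02375 = 0.007636 mol, which equals the excess n(HCl).
So n(HCl) consumed by the sample = 0.01828 - 0.007636 = 0.01065 mol.
n(KOH) = 0.01065 / 1 = 0.01065 mol.
mass = 0.01065 mol x 56.11 g/mol = 0.597 g.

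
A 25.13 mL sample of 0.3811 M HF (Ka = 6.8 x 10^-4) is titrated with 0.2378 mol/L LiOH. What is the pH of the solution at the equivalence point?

8.17

n(HF) = 0.3811 x 0.02513 = 0.009577 mol; V(LiOH) at equivalence = 0.009577/0.2378 = 0.04027 L.
At equivalence all the acid is converted to F-; total volume = 0.02513 + 0.04027 = 0.06540 L, so [F-] = 0.009577/0.06540 = 0.1464 M.
Kb = Kw/Ka = 1.0e-14 / 6.8 x 10^-4 = 1.47e-11.
[OH^-] = sqrt(Kb x [F-]) = sqrt(1.47e-11 x 0.1464) = 1.47e-6 M.
pOH = 5.83, so pH = 14.00 - 5.83 = 8.17.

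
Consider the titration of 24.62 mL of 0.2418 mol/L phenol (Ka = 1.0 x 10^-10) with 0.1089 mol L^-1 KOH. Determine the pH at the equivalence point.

11.44

n(C6H5OH) = 0.2418 x 0.02462 = 0.005953 mol; V(KOH) at equivalence = 0.005953/0.1089 = 0.05467 L.
At equivalence all the acid is converted to C6H5O-; total volume = 0.02462 + 0.05467 = 0.07929 L, so [C6H5O-] = 0.005953/0.07929 = 0.07508 M.
Kb = Kw/Ka = 1.0e-14 / 1.0 x 10^-10 = 0.000100.
[OH^-] = sqrt(Kb x [C6H5O-]) = sqrt(0.000100 x 0.07508) = 0.00274 M.
pOH = 2.56, so pH = 14.00 - 2.56 = 11.44.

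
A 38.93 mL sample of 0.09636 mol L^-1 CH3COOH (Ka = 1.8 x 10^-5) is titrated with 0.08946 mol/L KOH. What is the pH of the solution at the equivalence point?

8.71

n(CH3COOH) = 0.09636 x 0.03893 = 0.003751 mol; V(KOH) at equivalence = 0.003751/0.08946 = 0.04193 L.
At equivalence all the acid is converted to CH3COO-; total volume = 0.03893 + 0.04193 = 0.08086 L, so [CH3COO-] = 0.003751/0.08086 = 0.04639 M.
Kb = Kw/Ka = 1.0e-14 / 1.8 x 10^-5 = 5.56e-10.
[OH^-] = sqrt(Kb x [CH3COO-]) = sqrt(5.56e-10 x 0.04639) = 5.08e-6 M.
pOH = 5.29, so pH = 14.00 - 5.29 = 8.71.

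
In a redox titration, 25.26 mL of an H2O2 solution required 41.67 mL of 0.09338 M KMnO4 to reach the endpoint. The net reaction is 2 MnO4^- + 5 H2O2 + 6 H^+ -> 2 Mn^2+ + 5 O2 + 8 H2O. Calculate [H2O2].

n(KMnO4) = 0.09338 x 0.04167 = 0.003891 mol.
From the balanced equation, 2 mol KMnO4 reacts with 5 mol H2O2, so n(H2O2) = 0.003891 x 5/2 = 0.009728 mol.
[H2O2] = 0.009728 / 0.02526 L = 0.385 M.

0.385 M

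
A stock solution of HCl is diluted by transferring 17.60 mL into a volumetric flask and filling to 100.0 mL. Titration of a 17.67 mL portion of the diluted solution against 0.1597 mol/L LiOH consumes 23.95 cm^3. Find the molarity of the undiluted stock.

n(LiOH) = 0.1597 x 0.02395 = 0.003825 mol.
n(HCl) in the aliquot = 0.003825 mol.
[diluted HCl] = 0.003825 / 0.01767 = 0.2165 M.
Dilution factor = 100.0/17.60 = 5.682, so [stock] = 0.2165 x 5.682 = 1.23 M.

1.23 M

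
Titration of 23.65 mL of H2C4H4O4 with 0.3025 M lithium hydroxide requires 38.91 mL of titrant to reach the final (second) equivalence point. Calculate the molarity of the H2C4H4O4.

n(LiOH) = 0.3025 x 0.03891 = 0.01177 mol.
At the final (second) equivalence point, 2 mol OH^- react per mol H2C4H4O4, so n(H2C4H4O4) = 0.01177 / 2 = 0.005885 mol.
[H2C4H4O4] = 0.005885 / 0.02365 L = 0.249 M.

0.249 M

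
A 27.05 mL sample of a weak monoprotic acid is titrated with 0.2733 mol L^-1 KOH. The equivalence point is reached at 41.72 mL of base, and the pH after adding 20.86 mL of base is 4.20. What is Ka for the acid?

20.86 mL is half of the equivalence volume, so this is the half-equivalence point where [HA] = [A^-].
At half-equivalence pH = pKa, so pKa = 4.20.
Ka = 10^(-4.20) = 6.3 x 10^-5.

6.3 x 10^-5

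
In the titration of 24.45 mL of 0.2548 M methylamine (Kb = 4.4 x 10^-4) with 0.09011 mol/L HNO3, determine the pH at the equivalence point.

n(CH3NH2) = 0.2548 x 0.02445 = 0.006230 mol; V(HNO3) at equivalence = 0.006230/0.09011 = 0.06914 L.
At equivalence the base is fully converted to CH3NH3+; total volume = 0.09359 L, so [CH3NH3+] = 0.006230/0.09359 = 0.06657 M.
Ka(CH3NH3+) = Kw/Kb = 1.0e-14 / 4.4 x 10^-4 = 2.27e-11.
[H^+] = sqrt(Ka x [CH3NH3+]) = sqrt(2.27e-11 x 0.06657) = 1.23e-6 M.
pH = -log(1.23e-6) = 5.91.

5.91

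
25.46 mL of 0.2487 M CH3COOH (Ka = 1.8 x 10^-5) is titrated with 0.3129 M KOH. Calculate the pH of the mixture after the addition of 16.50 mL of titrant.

5.39

Initial n(CH3COOH) = 0.2487 x 0.02546 = 0.006332 mol.
n(KOH) added = 0.3129 x 0.01650 = 0.005163 mol, converting that many moles of CH3COOH to CH3COO-.
Remaining n(CH3COOH) = 0.001169 mol; n(CH3COO-) = 0.005163 mol.
By Henderson-Hasselbalch, pH = pKa + log([A^-]/[HA]) = 4.74 + log(0.005163/0.001169) = 4.74 + (+0.65) = 5.39.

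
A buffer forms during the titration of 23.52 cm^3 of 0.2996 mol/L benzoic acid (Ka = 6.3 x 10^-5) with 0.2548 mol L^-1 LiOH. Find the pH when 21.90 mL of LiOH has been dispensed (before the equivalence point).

4.78

Initial n(C6H5COOH) = 0.2996 x 0.02352 = 0.007047 mol.
n(LiOH) added = 0.2548 x 0.02190 = 0.005580 mol, converting that many moles of C6H5COOH to C6H5COO-.
Remaining n(C6H5COOH) = 0.001466 mol; n(C6H5COO-) = 0.005580 mol.
By Henderson-Hasselbalch, pH = pKa + log([A^-]/[HA]) = 4.20 + log(0.005580/0.001466) = 4.20 + (+0.58) = 4.78.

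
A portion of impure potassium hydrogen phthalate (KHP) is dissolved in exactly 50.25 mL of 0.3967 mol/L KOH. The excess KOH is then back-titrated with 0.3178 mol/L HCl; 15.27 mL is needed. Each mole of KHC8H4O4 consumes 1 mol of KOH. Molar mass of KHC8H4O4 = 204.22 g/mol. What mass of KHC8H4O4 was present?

Total n(KOH) added = 0.3967 x 0.05025 = 0.01993 mol.
n(HCl) used = 0.3178 x 0.01527 = 0.004853 mol, which equals the excess n(KOH).
So n(KOH) consumed by the sample = 0.01993 - 0.004853 = 0.01508 mol.
n(KHC8H4O4) = 0.01508 / 1 = 0.01508 mol.
mass = 0.01508 mol x 204.22 g/mol = 3.08 g.

3.08 g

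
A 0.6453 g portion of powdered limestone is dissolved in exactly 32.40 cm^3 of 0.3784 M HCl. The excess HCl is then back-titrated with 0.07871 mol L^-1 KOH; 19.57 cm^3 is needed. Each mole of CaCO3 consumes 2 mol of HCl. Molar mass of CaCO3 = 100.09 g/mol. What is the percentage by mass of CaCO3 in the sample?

Total n(HCl) added = 0.3784 x 0.03240 = 0.01226 mol.
n(KOH) used = 0.07871 x 0.01957 = 0.001540 mol, which equals the excess n(HCl).
So n(HCl) consumed by the sample = 0.01226 - 0.001540 = 0.01072 mol.
n(CaCO3) = 0.01072 / 2 = 0.005360 mol.
mass CaCO3 = 0.005360 x 100.09 = 0.5365 g, so %CaCO3 = 0.5365/0.6453 x 100 = 83.1%.

83.1%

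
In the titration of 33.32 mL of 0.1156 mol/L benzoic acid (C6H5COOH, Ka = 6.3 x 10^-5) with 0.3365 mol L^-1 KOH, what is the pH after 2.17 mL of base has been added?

Initial n(C6H5COOH) = 0.1156 x 0.03332 = 0.003852 mol.
n(KOH) added = 0.3365 x 0.002170 = 0.0007302 mol, converting that many moles of C6H5COOH to C6H5COO-.
Remaining n(C6H5COOH) = 0.003122 mol; n(C6H5COO-) = 0.0007302 mol.
By Henderson-Hasselbalch, pH = pKa + log([A^-]/[HA]) = 4.20 + log(0.0007302/0.003122) = 4.20 + (-0.63) = 3.57.

3.57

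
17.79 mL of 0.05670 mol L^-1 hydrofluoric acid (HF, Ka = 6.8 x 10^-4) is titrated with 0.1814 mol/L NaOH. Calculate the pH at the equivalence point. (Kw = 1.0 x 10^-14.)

7.90

n(HF) = 0.05670 x 0.01779 = 0.001009 mol; V(NaOH) at equivalence = 0.001009/0.1814 = 0.005561 L.
At equivalence all the acid is converted to F-; total volume = 0.01779 + 0.005561 = 0.02335 L, so [F-] = 0.001009/0.02335 = 0.04320 M.
Kb = Kw/Ka = 1.0e-14 / 6.8 x 10^-4 = 1.47e-11.
[OH^-] = sqrt(Kb x [F-]) = sqrt(1.47e-11 x 0.04320) = 7.97e-7 M.
pOH = 6.10, so pH = 14.00 - 6.10 = 7.90.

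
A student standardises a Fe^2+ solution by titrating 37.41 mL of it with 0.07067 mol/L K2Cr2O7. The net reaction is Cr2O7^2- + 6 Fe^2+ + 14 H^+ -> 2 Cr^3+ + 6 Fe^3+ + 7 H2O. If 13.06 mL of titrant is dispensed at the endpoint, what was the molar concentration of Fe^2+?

n(K2Cr2O7) = 0.07067 x 0.01306 = 0.0009230 mol.
From the balanced equation, 1 mol K2Cr2O7 reacts with 6 mol Fe^2+, so n(Fe^2+) = 0.0009230 x 6/1 = 0.005538 mol.
[Fe^2+] = 0.005538 / 0.03741 L = 0.148 M.

0.148 M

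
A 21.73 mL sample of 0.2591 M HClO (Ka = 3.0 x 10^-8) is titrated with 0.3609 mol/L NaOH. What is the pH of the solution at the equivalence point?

n(HClO) = 0.2591 x 0.02173 = 0.005630 mol; V(NaOH) at equivalence = 0.005630/0.3609 = 0.01560 L.
At equivalence all the acid is converted to ClO-; total volume = 0.02173 + 0.01560 = 0.03733 L, so [ClO-] = 0.005630/0.03733 = 0.1508 M.
Kb = Kw/Ka = 1.0e-14 / 3.0 x 10^-8 = 3.33e-7.
[OH^-] = sqrt(Kb x [ClO-]) = sqrt(3.33e-7 x 0.1508) = 0.000224 M.
pOH = 3.65, so pH = 14.00 - 3.65 = 10.35.

10.35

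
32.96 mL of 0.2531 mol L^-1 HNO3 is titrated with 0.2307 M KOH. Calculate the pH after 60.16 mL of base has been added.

12.77

n(acid) = 0.2531 x 0.03296 = 0.008342 mol; n(KOH) added = 0.2307 x 0.06016 = 0.01388 mol.
Base is in excess by 0.01388 - 0.008342 = 0.005537 mol in a total volume of 0.09312 L.
[OH^-] = 0.005537/0.09312 = 0.05946 M, so pOH = 1.23 and pH = 14.00 - 1.23 = 12.77.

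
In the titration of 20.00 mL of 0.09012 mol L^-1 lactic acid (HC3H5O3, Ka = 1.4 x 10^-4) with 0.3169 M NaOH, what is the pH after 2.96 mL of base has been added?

Initial n(HC3H5O3) = 0.09012 x 0.02000 = 0.001802 mol.
n(NaOH) added = 0.3169 x 0.002960 = 0.0009380 mol, converting that many moles of HC3H5O3 to C3H5O3-.
Remaining n(HC3H5O3) = 0.0008644 mol; n(C3H5O3-) = 0.0009380 mol.
By Henderson-Hasselbalch, pH = pKa + log([A^-]/[HA]) = 3.85 + log(0.0009380/0.0008644) = 3.85 + (+0.04) = 3.89.

3.89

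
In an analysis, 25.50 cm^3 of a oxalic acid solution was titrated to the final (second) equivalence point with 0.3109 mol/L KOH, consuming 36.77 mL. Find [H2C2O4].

0.224 M

n(KOH) = 0.3109 x 0.03677 = 0.01143 mol.
At the final (second) equivalence point, 2 mol OH^- react per mol H2C2O4, so n(H2C2O4) = 0.01143 / 2 = 0.005716 mol.
[H2C2O4] = 0.005716 / 0.02550 L = 0.224 M.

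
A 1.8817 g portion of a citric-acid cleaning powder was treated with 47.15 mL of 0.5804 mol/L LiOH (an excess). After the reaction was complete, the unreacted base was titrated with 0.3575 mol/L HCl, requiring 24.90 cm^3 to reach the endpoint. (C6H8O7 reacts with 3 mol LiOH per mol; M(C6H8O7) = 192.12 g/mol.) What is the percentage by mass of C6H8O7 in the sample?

62.8%

Total n(LiOH) added = 0.5804 x 0.04715 = 0.02737 mol.
n(HCl) used = 0.3575 x 0.02490 = 0.008902 mol, which equals the excess n(LiOH).
So n(LiOH) consumed by the sample = 0.02737 - 0.008902 = 0.01846 mol.
n(C6H8O7) = 0.01846 / 3 = 0.006155 mol.
mass C6H8O7 = 0.006155 x 192.12 = 1.182 g, so %C6H8O7 = 1.182/1.8817 x 100 = 62.8%.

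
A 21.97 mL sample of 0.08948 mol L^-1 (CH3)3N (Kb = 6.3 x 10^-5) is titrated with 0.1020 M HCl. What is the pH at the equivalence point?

n((CH3)3N) = 0.08948 x 0.02197 = 0.001966 mol; V(HCl) at equivalence = 0.001966/0.1020 = 0.01927 L.
At equivalence the base is fully converted to (CH3)3NH+; total volume = 0.04124 L, so [(CH3)3NH+] = 0.001966/0.04124 = 0.04767 M.
Ka((CH3)3NH+) = Kw/Kb = 1.0e-14 / 6.3 x 10^-5 = 1.59e-10.
[H^+] = sqrt(Ka x [(CH3)3NH+]) = sqrt(1.59e-10 x 0.04767) = 2.75e-6 M.
pH = -log(2.75e-6) = 5.56.

5.56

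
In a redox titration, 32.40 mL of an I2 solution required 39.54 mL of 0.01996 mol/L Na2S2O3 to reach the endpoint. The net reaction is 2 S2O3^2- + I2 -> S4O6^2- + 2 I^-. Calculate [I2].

0.0122 M

n(Na2S2O3) = 0.01996 x 0.03954 = 0.0007892 mol.
From the balanced equation, 2 mol Na2S2O3 reacts with 1 mol I2, so n(I2) = 0.0007892 x 1/2 = 0.0003946 mol.
[I2] = 0.0003946 / 0.03240 L = 0.0122 M.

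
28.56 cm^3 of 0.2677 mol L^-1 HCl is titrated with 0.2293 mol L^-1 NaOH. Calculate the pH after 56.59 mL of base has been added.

12.80

n(acid) = 0.2677 x 0.02856 = 0.007646 mol; n(NaOH) added = 0.2293 x 0.05659 = 0.01298 mol.
Base is in excess by 0.01298 - 0.007646 = 0.005331 mol in a total volume of 0.08515 L.
[OH^-] = 0.005331/0.08515 = 0.06260 M, so pOH = 1.20 and pH = 14.00 - 1.20 = 12.80.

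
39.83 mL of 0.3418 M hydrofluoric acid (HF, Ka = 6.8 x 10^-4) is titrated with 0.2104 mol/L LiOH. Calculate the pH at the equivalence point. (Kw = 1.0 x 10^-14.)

n(HF) = 0.3418 x 0.03983 = 0.01361 mol; V(LiOH) at equivalence = 0.01361/0.2104 = 0.06470 L.
At equivalence all the acid is converted to F-; total volume = 0.03983 + 0.06470 = 0.1045 L, so [F-] = 0.01361/0.1045 = 0.1302 M.
Kb = Kw/Ka = 1.0e-14 / 6.8 x 10^-4 = 1.47e-11.
[OH^-] = sqrt(Kb x [F-]) = sqrt(1.47e-11 x 0.1302) = 1.38e-6 M.
pOH = 5.86, so pH = 14.00 - 5.86 = 8.14.

8.14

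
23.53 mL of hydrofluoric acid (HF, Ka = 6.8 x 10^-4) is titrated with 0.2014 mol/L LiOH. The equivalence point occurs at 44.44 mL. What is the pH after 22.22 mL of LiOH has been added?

3.17

22.22 mL is exactly half the equivalence volume (44.44/2), i.e. the half-equivalence point.
There, n(HA) = n(A^-), so pH = pKa = -log(6.8 x 10^-4) = 3.17.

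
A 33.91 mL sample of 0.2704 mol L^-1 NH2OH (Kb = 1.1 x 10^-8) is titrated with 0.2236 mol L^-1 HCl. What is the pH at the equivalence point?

3.48

n(NH2OH) = 0.2704 x 0.03391 = 0.009169 mol; V(HCl) at equivalence = 0.009169/0.2236 = 0.04101 L.
At equivalence the base is fully converted to NH3OH+; total volume = 0.07492 L, so [NH3OH+] = 0.009169/0.07492 = 0.1224 M.
Ka(NH3OH+) = Kw/Kb = 1.0e-14 / 1.1 x 10^-8 = 9.09e-7.
[H^+] = sqrt(Ka x [NH3OH+]) = sqrt(9.09e-7 x 0.1224) = 0.000334 M.
pH = -log(0.000334) = 3.48.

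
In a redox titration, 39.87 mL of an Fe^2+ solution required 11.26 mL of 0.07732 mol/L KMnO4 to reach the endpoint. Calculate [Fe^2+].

0.109 M

n(KMnO4) = 0.07732 x 0.01126 = 0.0008706 mol.
From the balanced equation, 1 mol KMnO4 reacts with 5 mol Fe^2+, so n(Fe^2+) = 0.0008706 x 5/1 = 0.004353 mol.
[Fe^2+] = 0.004353 / 0.03987 L = 0.109 M.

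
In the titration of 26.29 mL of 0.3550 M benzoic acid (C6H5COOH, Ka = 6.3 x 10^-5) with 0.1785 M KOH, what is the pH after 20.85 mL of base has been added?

Initial n(C6H5COOH) = 0.3550 x 0.02629 = 0.009333 mol.
n(KOH) added = 0.1785 x 0.02085 = 0.003722 mol, converting that many moles of C6H5COOH to C6H5COO-.
Remaining n(C6H5COOH) = 0.005611 mol; n(C6H5COO-) = 0.003722 mol.
By Henderson-Hasselbalch, pH = pKa + log([A^-]/[HA]) = 4.20 + log(0.003722/0.005611) = 4.20 + (-0.18) = 4.02.

4.02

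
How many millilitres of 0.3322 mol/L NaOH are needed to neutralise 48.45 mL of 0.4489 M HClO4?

65.5 mL

n(HClO4) = 0.4489 mol/L x 0.04845 L = 0.02175 mol.
At equivalence n(NaOH) = n(HClO4) = 0.02175 mol.
V(NaOH) = 0.02175 / 0.3322 = 0.06547 L = 65.5 mL.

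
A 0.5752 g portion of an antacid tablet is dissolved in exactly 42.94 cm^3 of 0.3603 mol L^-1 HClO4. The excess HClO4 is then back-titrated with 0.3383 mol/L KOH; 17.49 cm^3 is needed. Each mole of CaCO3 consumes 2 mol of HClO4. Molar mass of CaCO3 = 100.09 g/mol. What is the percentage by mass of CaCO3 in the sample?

83.1%

Total n(HClO4) added = 0.3603 x 0.04294 = 0.01547 mol.
n(KOH) used = 0.3383 x 0.01749 = 0.005917 mol, which equals the excess n(HClO4).
So n(HClO4) consumed by the sample = 0.01547 - 0.005917 = 0.009554 mol.
n(CaCO3) = 0.009554 / 2 = 0.004777 mol.
mass CaCO3 = 0.004777 x 100.09 = 0.4782 g, so %CaCO3 = 0.4782/0.5752 x 100 = 83.1%.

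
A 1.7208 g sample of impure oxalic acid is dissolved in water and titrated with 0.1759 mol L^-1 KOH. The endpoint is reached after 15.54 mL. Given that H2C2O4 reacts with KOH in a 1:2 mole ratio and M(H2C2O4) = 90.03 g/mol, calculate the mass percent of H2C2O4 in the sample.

7.15%

n(KOH) = 0.1759 x 0.01554 = 0.002733 mol.
n(H2C2O4) = 0.002733 / 2 = 0.001367 mol.
mass of H2C2O4 = 0.001367 x 90.03 = 0.1230 g.
% purity = 0.1230 / 1.7208 x 100 = 7.15%.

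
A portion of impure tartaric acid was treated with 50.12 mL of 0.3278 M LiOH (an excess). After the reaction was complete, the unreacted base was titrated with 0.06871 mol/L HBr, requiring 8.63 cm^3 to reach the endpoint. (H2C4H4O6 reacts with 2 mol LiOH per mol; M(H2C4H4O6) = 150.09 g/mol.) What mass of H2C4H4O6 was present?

1.19 g

Total n(LiOH) added = 0.3278 x 0.05012 = 0.01643 mol.
n(HBr) used = 0.06871 x 0.008630 = 0.0005930 mol, which equals the excess n(LiOH).
So n(LiOH) consumed by the sample = 0.01643 - 0.0005930 = 0.01584 mol.
n(H2C4H4O6) = 0.01584 / 2 = 0.007918 mol.
mass = 0.007918 mol x 150.09 g/mol = 1.19 g.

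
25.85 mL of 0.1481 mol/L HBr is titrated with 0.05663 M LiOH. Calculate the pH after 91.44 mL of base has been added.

n(acid) = 0.1481 x 0.02585 = 0.003828 mol; n(LiOH) added = 0.05663 x 0.09144 = 0.005178 mol.
Base is in excess by 0.005178 - 0.003828 = 0.001350 mol in a total volume of 0.1173 L.
[OH^-] = 0.001350/0.1173 = 0.01151 M, so pOH = 1.94 and pH = 14.00 - 1.94 = 12.06.

12.06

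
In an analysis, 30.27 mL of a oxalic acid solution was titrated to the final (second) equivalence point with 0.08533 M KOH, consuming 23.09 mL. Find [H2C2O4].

n(KOH) = 0.08533 x 0.02309 = 0.001970 mol.
At the final (second) equivalence point, 2 mol OH^- react per mol H2C2O4, so n(H2C2O4) = 0.001970 / 2 = 0.0009851 mol.
[H2C2O4] = 0.0009851 / 0.03027 L = 0.0325 M.

0.0325 M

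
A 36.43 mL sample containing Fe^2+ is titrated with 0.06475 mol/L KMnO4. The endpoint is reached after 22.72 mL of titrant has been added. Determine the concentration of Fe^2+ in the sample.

0.202 M

n(KMnO4) = 0.06475 x 0.02272 = 0.001471 mol.
From the balanced equation, 1 mol KMnO4 reacts with 5 mol Fe^2+, so n(Fe^2+) = 0.001471 x 5/1 = 0.007356 mol.
[Fe^2+] = 0.007356 / 0.03643 L = 0.202 M.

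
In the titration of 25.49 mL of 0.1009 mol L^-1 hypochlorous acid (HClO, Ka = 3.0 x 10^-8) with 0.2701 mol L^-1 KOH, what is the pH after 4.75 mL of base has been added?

7.52

Initial n(HClO) = 0.1009 x 0.02549 = 0.002572 mol.
n(KOH) added = 0.2701 x 0.004750 = 0.001283 mol, converting that many moles of HClO to ClO-.
Remaining n(HClO) = 0.001289 mol; n(ClO-) = 0.001283 mol.
By Henderson-Hasselbalch, pH = pKa + log([A^-]/[HA]) = 7.52 + log(0.001283/0.001289) = 7.52 + (-0.00) = 7.52.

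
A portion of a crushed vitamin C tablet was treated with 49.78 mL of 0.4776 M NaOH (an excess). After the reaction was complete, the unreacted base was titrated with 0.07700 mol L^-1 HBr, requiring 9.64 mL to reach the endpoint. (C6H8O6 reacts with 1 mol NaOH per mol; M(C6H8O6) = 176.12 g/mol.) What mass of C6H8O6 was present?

Total n(NaOH) added = 0.4776 x 0.04978 = 0.02377 mol.
n(HBr) used = 0.07700 x 0.009640 = 0.0007423 mol, which equals the excess n(NaOH).
So n(NaOH) consumed by the sample = 0.02377 - 0.0007423 = 0.02303 mol.
n(C6H8O6) = 0.02303 / 1 = 0.02303 mol.
mass = 0.02303 mol x 176.12 g/mol = 4.06 g.

4.06 g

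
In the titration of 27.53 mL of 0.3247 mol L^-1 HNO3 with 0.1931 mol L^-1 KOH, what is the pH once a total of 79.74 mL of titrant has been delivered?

n(acid) = 0.3247 x 0.02753 = 0.008939 mol; n(KOH) added = 0.1931 x 0.07974 = 0.01540 mol.
Base is in excess by 0.01540 - 0.008939 = 0.006459 mol in a total volume of 0.1073 L.
[OH^-] = 0.006459/0.1073 = 0.06021 M, so pOH = 1.22 and pH = 14.00 - 1.22 = 12.78.

12.78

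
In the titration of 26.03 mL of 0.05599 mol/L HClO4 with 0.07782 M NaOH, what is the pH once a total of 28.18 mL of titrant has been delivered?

n(acid) = 0.05599 x 0.02603 = 0.001457 mol; n(NaOH) added = 0.07782 x 0.02818 = 0.002193 mol.
Base is in excess by 0.002193 - 0.001457 = 0.0007355 mol in a total volume of 0.05421 L.
[OH^-] = 0.0007355/0.05421 = 0.01357 M, so pOH = 1.87 and pH = 14.00 - 1.87 = 12.13.

12.13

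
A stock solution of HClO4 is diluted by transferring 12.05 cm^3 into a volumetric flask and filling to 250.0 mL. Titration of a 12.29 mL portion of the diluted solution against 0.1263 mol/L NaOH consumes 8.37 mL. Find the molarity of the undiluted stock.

n(NaOH) = 0.1263 x 0.008370 = 0.001057 mol.
n(HClO4) in the aliquot = 0.001057 mol.
[diluted HClO4] = 0.001057 / 0.01229 = 0.08602 M.
Dilution factor = 250.0/12.05 = 20.75, so [stock] = 0.08602 x 20.75 = 1.78 M.

1.78 M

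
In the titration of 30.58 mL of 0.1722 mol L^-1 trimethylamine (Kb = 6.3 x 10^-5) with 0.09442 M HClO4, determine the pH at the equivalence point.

n((CH3)3N) = 0.1722 x 0.03058 = 0.005266 mol; V(HClO4) at equivalence = 0.005266/0.09442 = 0.05577 L.
At equivalence the base is fully converted to (CH3)3NH+; total volume = 0.08635 L, so [(CH3)3NH+] = 0.005266/0.08635 = 0.06098 M.
Ka((CH3)3NH+) = Kw/Kb = 1.0e-14 / 6.3 x 10^-5 = 1.59e-10.
[H^+] = sqrt(Ka x [(CH3)3NH+]) = sqrt(1.59e-10 x 0.06098) = 3.11e-6 M.
pH = -log(3.11e-6) = 5.51.

5.51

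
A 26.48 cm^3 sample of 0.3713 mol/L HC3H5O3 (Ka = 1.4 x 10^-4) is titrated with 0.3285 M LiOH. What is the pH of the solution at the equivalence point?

n(HC3H5O3) = 0.3713 x 0.02648 = 0.009832 mol; V(LiOH) at equivalence = 0.009832/0.3285 = 0.02993 L.
At equivalence all the acid is converted to C3H5O3-; total volume = 0.02648 + 0.02993 = 0.05641 L, so [C3H5O3-] = 0.009832/0.05641 = 0.1743 M.
Kb = Kw/Ka = 1.0e-14 / 1.4 x 10^-4 = 7.14e-11.
[OH^-] = sqrt(Kb x [C3H5O3-]) = sqrt(7.14e-11 x 0.1743) = 3.53e-6 M.
pOH = 5.45, so pH = 14.00 - 5.45 = 8.55.

8.55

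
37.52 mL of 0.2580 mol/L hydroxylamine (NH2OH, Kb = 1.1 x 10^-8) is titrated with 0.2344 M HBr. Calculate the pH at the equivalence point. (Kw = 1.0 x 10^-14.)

n(NH2OH) = 0.2580 x 0.03752 = 0.009680 mol; V(HBr) at equivalence = 0.009680/0.2344 = 0.04130 L.
At equivalence the base is fully converted to NH3OH+; total volume = 0.07882 L, so [NH3OH+] = 0.009680/0.07882 = 0.1228 M.
Ka(NH3OH+) = Kw/Kb = 1.0e-14 / 1.1 x 10^-8 = 9.09e-7.
[H^+] = sqrt(Ka x [NH3OH+]) = sqrt(9.09e-7 x 0.1228) = 0.000334 M.
pH = -log(0.000334) = 3.48.

3.48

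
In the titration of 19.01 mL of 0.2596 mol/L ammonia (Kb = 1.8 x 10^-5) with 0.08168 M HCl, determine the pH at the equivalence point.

n(NH3) = 0.2596 x 0.01901 = 0.004935 mol; V(HCl) at equivalence = 0.004935/0.08168 = 0.06042 L.
At equivalence the base is fully converted to NH4+; total volume = 0.07943 L, so [NH4+] = 0.004935/0.07943 = 0.06213 M.
Ka(NH4+) = Kw/Kb = 1.0e-14 / 1.8 x 10^-5 = 5.56e-10.
[H^+] = sqrt(Ka x [NH4+]) = sqrt(5.56e-10 x 0.06213) = 5.88e-6 M.
pH = -log(5.88e-6) = 5.23.

5.23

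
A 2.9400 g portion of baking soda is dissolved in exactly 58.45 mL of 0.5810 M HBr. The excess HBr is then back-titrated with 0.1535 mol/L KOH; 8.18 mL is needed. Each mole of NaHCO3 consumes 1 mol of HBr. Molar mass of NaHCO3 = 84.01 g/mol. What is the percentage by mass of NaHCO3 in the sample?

Total n(HBr) added = 0.5810 x 0.05845 = 0.03396 mol.
n(KOH) used = 0.1535 x 0.008180 = 0.001256 mol, which equals the excess n(HBr).
So n(HBr) consumed by the sample = 0.03396 - 0.001256 = 0.03270 mol.
n(NaHCO3) = 0.03270 / 1 = 0.03270 mol.
mass NaHCO3 = 0.03270 x 84.01 = 2.747 g, so %NaHCO3 = 2.747/2.9400 x 100 = 93.5%.

93.5%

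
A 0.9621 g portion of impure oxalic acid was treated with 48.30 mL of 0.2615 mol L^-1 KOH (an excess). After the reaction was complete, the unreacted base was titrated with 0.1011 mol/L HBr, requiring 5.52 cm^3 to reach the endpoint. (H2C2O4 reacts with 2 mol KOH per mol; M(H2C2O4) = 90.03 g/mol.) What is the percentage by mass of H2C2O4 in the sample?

56.5%

Total n(KOH) added = 0.2615 x 0.04830 = 0.01263 mol.
n(HBr) used = 0.1011 x 0.005520 = 0.0005581 mol, which equals the excess n(KOH).
So n(KOH) consumed by the sample = 0.01263 - 0.0005581 = 0.01207 mol.
n(H2C2O4) = 0.01207 / 2 = 0.006036 mol.
mass H2C2O4 = 0.006036 x 90.03 = 0.5434 g, so %H2C2O4 = 0.5434/0.9621 x 100 = 56.5%.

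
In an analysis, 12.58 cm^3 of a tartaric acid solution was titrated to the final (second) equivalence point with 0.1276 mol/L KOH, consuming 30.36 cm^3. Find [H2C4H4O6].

0.154 M

n(KOH) = 0.1276 x 0.03036 = 0.003874 mol.
At the final (second) equivalence point, 2 mol OH^- react per mol H2C4H4O6, so n(H2C4H4O6) = 0.003874 / 2 = 0.001937 mol.
[H2C4H4O6] = 0.001937 / 0.01258 L = 0.154 M.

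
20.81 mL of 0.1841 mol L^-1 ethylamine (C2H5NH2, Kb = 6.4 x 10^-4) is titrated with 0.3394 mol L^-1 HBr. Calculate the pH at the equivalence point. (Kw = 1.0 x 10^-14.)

n(C2H5NH2) = 0.1841 x 0.02081 = 0.003831 mol; V(HBr) at equivalence = 0.003831/0.3394 = 0.01129 L.
At equivalence the base is fully converted to C2H5NH3+; total volume = 0.03210 L, so [C2H5NH3+] = 0.003831/0.03210 = 0.1194 M.
Ka(C2H5NH3+) = Kw/Kb = 1.0e-14 / 6.4 x 10^-4 = 1.56e-11.
[H^+] = sqrt(Ka x [C2H5NH3+]) = sqrt(1.56e-11 x 0.1194) = 1.37e-6 M.
pH = -log(1.37e-6) = 5.86.

5.86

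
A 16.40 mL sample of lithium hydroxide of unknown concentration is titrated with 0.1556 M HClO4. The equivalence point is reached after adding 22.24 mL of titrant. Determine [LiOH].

n(HClO4) delivered = 0.1556 x 0.02224 = 0.003461 mol.
For a 1:1 reaction, n(LiOH) = 0.003461 mol.
[LiOH] = 0.003461 mol / 0.01640 L = 0.211 M.

0.211 M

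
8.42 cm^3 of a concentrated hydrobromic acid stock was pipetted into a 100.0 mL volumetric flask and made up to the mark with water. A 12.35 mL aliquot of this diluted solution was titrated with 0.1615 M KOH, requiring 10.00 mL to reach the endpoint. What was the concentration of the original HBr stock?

n(KOH) = 0.1615 x 0.01000 = 0.001615 mol.
n(HBr) in the aliquot = 0.001615 mol.
[diluted HBr] = 0.001615 / 0.01235 = 0.1308 M.
Dilution factor = 100.0/8.420 = 11.88, so [stock] = 0.1308 x 11.88 = 1.55 M.

1.55 M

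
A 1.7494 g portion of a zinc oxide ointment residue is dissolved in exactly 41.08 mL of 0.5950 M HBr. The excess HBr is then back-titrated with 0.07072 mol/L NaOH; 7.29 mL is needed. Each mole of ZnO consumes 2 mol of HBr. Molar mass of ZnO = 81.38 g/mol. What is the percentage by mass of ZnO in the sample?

55.7%

Total n(HBr) added = 0.5950 x 0.04108 = 0.02444 mol.
n(NaOH) used = 0.07072 x 0.007290 = 0.0005155 mol, which equals the excess n(HBr).
So n(HBr) consumed by the sample = 0.02444 - 0.0005155 = 0.02393 mol.
n(ZnO) = 0.02393 / 2 = 0.01196 mol.
mass ZnO = 0.01196 x 81.38 = 0.9736 g, so %ZnO = 0.9736/1.7494 x 100 = 55.7%.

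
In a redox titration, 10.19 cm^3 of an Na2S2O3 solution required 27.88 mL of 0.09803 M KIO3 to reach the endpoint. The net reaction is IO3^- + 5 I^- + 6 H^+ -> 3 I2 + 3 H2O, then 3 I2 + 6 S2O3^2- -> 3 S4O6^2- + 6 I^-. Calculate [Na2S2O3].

n(KIO3) = 0.09803 x 0.02788 = 0.002733 mol.
From the balanced equation, 1 mol KIO3 reacts with 6 mol Na2S2O3, so n(Na2S2O3) = 0.002733 x 6/1 = 0.01640 mol.
[Na2S2O3] = 0.01640 / 0.01019 L = 1.61 M.

1.61 M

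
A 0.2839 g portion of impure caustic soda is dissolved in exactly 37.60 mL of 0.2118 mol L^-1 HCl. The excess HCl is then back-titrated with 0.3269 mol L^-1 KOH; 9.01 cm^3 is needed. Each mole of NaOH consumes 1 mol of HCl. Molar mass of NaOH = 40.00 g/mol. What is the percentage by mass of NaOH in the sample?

70.7%

Total n(HCl) added = 0.2118 x 0.03760 = 0.007964 mol.
n(KOH) used = 0.3269 x 0.009010 = 0.002945 mol, which equals the excess n(HCl).
So n(HCl) consumed by the sample = 0.007964 - 0.002945 = 0.005018 mol.
n(NaOH) = 0.005018 / 1 = 0.005018 mol.
mass NaOH = 0.005018 x 40.00 = 0.2007 g, so %NaOH = 0.2007/0.2839 x 100 = 70.7%.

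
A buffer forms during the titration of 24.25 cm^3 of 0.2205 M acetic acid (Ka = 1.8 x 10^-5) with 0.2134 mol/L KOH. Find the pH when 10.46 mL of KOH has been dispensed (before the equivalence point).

4.60

Initial n(CH3COOH) = 0.2205 x 0.02425 = 0.005347 mol.
n(KOH) added = 0.2134 x 0.01046 = 0.002232 mol, converting that many moles of CH3COOH to CH3COO-.
Remaining n(CH3COOH) = 0.003115 mol; n(CH3COO-) = 0.002232 mol.
By Henderson-Hasselbalch, pH = pKa + log([A^-]/[HA]) = 4.74 + log(0.002232/0.003115) = 4.74 + (-0.14) = 4.60.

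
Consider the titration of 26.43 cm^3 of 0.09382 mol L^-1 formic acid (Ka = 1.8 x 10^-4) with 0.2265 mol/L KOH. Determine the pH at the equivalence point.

8.28

n(HCOOH) = 0.09382 x 0.02643 = 0.002480 mol; V(KOH) at equivalence = 0.002480/0.2265 = 0.01095 L.
At equivalence all the acid is converted to HCOO-; total volume = 0.02643 + 0.01095 = 0.03738 L, so [HCOO-] = 0.002480/0.03738 = 0.06634 M.
Kb = Kw/Ka = 1.0e-14 / 1.8 x 10^-4 = 5.56e-11.
[OH^-] = sqrt(Kb x [HCOO-]) = sqrt(5.56e-11 x 0.06634) = 1.92e-6 M.
pOH = 5.72, so pH = 14.00 - 5.72 = 8.28.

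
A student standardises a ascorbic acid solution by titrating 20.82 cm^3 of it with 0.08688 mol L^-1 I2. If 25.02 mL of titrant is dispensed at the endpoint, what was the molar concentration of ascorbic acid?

0.104 M

n(I2) = 0.08688 x 0.02502 = 0.002174 mol.
From the balanced equation, 1 mol I2 reacts with 1 mol ascorbic acid, so n(ascorbic acid) = 0.002174 x 1/1 = 0.002174 mol.
[ascorbic acid] = 0.002174 / 0.02082 L = 0.104 M.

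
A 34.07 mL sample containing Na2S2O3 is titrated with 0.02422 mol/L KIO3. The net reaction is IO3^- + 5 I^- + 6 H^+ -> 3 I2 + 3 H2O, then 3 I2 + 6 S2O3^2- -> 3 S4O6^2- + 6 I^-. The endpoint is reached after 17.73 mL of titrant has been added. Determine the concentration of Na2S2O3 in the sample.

0.0756 M

n(KIO3) = 0.02422 x 0.01773 = 0.0004294 mol.
From the balanced equation, 1 mol KIO3 reacts with 6 mol Na2S2O3, so n(Na2S2O3) = 0.0004294 x 6/1 = 0.002577 mol.
[Na2S2O3] = 0.002577 / 0.03407 L = 0.0756 M.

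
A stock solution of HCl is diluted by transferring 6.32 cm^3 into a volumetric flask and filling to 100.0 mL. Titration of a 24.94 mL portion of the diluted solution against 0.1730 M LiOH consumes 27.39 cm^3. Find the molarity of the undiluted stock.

n(LiOH) = 0.1730 x 0.02739 = 0.004738 mol.
n(HCl) in the aliquot = 0.004738 mol.
[diluted HCl] = 0.004738 / 0.02494 = 0.1900 M.
Dilution factor = 100.0/6.320 = 15.82, so [stock] = 0.1900 x 15.82 = 3.01 M.

3.01 M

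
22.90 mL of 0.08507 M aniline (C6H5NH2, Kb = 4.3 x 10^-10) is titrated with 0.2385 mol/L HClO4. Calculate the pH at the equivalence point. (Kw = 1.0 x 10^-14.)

n(C6H5NH2) = 0.08507 x 0.02290 = 0.001948 mol; V(HClO4) at equivalence = 0.001948/0.2385 = 0.008168 L.
At equivalence the base is fully converted to C6H5NH3+; total volume = 0.03107 L, so [C6H5NH3+] = 0.001948/0.03107 = 0.06270 M.
Ka(C6H5NH3+) = Kw/Kb = 1.0e-14 / 4.3 x 10^-10 = 2.33e-5.
[H^+] = sqrt(Ka x [C6H5NH3+]) = sqrt(2.33e-5 x 0.06270) = 0.00121 M.
pH = -log(0.00121) = 2.92.

2.92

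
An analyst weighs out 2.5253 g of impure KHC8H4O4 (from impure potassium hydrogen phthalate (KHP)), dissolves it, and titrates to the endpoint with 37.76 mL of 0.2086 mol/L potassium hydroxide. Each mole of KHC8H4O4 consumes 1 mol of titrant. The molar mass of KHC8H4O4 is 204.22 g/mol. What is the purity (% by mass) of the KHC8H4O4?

n(KOH) = 0.2086 x 0.03776 = 0.007877 mol.
n(KHC8H4O4) = 0.007877 / 1 = 0.007877 mol.
mass of KHC8H4O4 = 0.007877 x 204.22 = 1.609 g.
% purity = 1.609 / 2.5253 x 100 = 63.7%.

63.7%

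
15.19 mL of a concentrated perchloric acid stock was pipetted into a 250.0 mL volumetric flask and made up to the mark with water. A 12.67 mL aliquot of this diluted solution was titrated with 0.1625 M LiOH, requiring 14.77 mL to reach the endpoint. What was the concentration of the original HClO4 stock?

3.12 M

n(LiOH) = 0.1625 x 0.01477 = 0.002400 mol.
n(HClO4) in the aliquot = 0.002400 mol.
[diluted HClO4] = 0.002400 / 0.01267 = 0.1894 M.
Dilution factor = 250.0/15.19 = 16.46, so [stock] = 0.1894 x 16.46 = 3.12 M.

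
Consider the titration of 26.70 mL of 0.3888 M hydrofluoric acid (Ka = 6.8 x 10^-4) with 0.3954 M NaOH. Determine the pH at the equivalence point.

8.23

n(HF) = 0.3888 x 0.02670 = 0.01038 mol; V(NaOH) at equivalence = 0.01038/0.3954 = 0.02625 L.
At equivalence all the acid is converted to F-; total volume = 0.02670 + 0.02625 = 0.05295 L, so [F-] = 0.01038/0.05295 = 0.1960 M.
Kb = Kw/Ka = 1.0e-14 / 6.8 x 10^-4 = 1.47e-11.
[OH^-] = sqrt(Kb x [F-]) = sqrt(1.47e-11 x 0.1960) = 1.70e-6 M.
pOH = 5.77, so pH = 14.00 - 5.77 = 8.23.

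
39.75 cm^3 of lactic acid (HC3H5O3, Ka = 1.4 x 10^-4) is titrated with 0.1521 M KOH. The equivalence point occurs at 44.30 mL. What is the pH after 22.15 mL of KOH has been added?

3.85

22.15 mL is exactly half the equivalence volume (44.30/2), i.e. the half-equivalence point.
There, n(HA) = n(A^-), so pH = pKa = -log(1.4 x 10^-4) = 3.85.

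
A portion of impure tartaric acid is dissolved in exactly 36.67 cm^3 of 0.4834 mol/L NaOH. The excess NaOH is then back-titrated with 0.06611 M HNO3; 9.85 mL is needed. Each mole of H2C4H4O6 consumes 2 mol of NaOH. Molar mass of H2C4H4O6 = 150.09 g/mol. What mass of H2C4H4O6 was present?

1.28 g

Total n(NaOH) added = 0.4834 x 0.03667 = 0.01773 mol.
n(HNO3) used = 0.06611 x 0.009850 = 0.0006512 mol, which equals the excess n(NaOH).
So n(NaOH) consumed by the sample = 0.01773 - 0.0006512 = 0.01708 mol.
n(H2C4H4O6) = 0.01708 / 2 = 0.008538 mol.
mass = 0.008538 mol x 150.09 g/mol = 1.28 g.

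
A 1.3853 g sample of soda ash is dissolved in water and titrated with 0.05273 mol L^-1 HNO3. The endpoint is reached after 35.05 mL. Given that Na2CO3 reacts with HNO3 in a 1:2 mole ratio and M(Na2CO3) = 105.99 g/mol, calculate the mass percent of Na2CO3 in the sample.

n(HNO3) = 0.05273 x 0.03505 = 0.001848 mol.
n(Na2CO3) = 0.001848 / 2 = 0.0009241 mol.
mass of Na2CO3 = 0.0009241 x 105.99 = 0.09794 g.
% purity = 0.09794 / 1.3853 x 100 = 7.07%.

7.07%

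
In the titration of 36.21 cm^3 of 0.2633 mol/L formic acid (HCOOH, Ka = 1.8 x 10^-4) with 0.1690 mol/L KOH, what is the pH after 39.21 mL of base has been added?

Initial n(HCOOH) = 0.2633 x 0.03621 = 0.009534 mol.
n(KOH) added = 0.1690 x 0.03921 = 0.006626 mol, converting that many moles of HCOOH to HCOO-.
Remaining n(HCOOH) = 0.002908 mol; n(HCOO-) = 0.006626 mol.
By Henderson-Hasselbalch, pH = pKa + log([A^-]/[HA]) = 3.74 + log(0.006626/0.002908) = 3.74 + (+0.36) = 4.10.

4.10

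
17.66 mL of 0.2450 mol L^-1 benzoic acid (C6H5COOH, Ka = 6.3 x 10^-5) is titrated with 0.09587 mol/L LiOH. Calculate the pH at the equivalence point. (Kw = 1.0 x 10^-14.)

n(C6H5COOH) = 0.2450 x 0.01766 = 0.004327 mol; V(LiOH) at equivalence = 0.004327/0.09587 = 0.04513 L.
At equivalence all the acid is converted to C6H5COO-; total volume = 0.01766 + 0.04513 = 0.06279 L, so [C6H5COO-] = 0.004327/0.06279 = 0.06891 M.
Kb = Kw/Ka = 1.0e-14 / 6.3 x 10^-5 = 1.59e-10.
[OH^-] = sqrt(Kb x [C6H5COO-]) = sqrt(1.59e-10 x 0.06891) = 3.31e-6 M.
pOH = 5.48, so pH = 14.00 - 5.48 = 8.52.

8.52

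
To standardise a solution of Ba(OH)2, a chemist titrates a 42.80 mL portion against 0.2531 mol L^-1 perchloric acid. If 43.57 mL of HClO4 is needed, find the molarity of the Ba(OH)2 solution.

0.129 M

n(HClO4) delivered = 0.2531 x 0.04357 = 0.01103 mol.
The reaction is 1 Ba(OH)2 + 2 HClO4, so n(Ba(OH)2) = 0.01103 x 1/2 = 0.005514 mol.
[Ba(OH)2] = 0.005514 mol / 0.04280 L = 0.129 M.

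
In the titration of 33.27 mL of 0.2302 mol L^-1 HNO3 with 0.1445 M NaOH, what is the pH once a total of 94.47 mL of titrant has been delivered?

12.67

n(acid) = 0.2302 x 0.03327 = 0.007659 mol; n(NaOH) added = 0.1445 x 0.09447 = 0.01365 mol.
Base is in excess by 0.01365 - 0.007659 = 0.005992 mol in a total volume of 0.1277 L.
[OH^-] = 0.005992/0.1277 = 0.04691 M, so pOH = 1.33 and pH = 14.00 - 1.33 = 12.67.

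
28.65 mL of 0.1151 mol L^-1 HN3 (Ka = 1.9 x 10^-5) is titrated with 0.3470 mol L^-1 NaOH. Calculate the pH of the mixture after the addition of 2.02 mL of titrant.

Initial n(HN3) = 0.1151 x 0.02865 = 0.003298 mol.
n(NaOH) added = 0.3470 x 0.002020 = 0.0007009 mol, converting that many moles of HN3 to N3-.
Remaining n(HN3) = 0.002597 mol; n(N3-) = 0.0007009 mol.
By Henderson-Hasselbalch, pH = pKa + log([A^-]/[HA]) = 4.72 + log(0.0007009/0.002597) = 4.72 + (-0.57) = 4.15.

4.15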